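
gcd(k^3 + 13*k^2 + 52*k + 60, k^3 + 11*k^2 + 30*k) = k^2 + 11*k + 30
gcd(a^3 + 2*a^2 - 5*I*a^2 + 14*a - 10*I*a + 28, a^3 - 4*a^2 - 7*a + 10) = a + 2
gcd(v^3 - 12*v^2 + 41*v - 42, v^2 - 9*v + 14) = v^2 - 9*v + 14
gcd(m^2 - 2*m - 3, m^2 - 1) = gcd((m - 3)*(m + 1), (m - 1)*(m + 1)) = m + 1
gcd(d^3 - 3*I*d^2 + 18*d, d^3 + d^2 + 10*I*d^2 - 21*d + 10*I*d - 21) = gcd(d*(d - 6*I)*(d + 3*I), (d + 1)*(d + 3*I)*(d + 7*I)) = d + 3*I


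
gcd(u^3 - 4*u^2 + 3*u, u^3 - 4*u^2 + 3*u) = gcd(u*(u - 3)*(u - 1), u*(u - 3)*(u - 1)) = u^3 - 4*u^2 + 3*u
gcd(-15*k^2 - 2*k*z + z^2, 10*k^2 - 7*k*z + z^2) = -5*k + z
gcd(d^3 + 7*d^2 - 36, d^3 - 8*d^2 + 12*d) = d - 2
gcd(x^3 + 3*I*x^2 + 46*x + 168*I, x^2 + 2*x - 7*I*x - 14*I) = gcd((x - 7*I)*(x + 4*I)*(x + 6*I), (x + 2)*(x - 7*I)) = x - 7*I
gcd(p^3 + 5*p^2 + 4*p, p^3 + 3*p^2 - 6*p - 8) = p^2 + 5*p + 4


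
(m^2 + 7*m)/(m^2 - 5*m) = (m + 7)/(m - 5)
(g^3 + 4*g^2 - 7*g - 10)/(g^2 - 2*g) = g + 6 + 5/g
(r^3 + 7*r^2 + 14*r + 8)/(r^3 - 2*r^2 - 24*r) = (r^2 + 3*r + 2)/(r*(r - 6))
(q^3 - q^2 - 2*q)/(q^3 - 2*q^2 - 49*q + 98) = q*(q + 1)/(q^2 - 49)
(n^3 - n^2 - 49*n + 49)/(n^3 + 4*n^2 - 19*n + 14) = (n - 7)/(n - 2)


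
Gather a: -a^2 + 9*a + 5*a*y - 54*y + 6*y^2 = -a^2 + a*(5*y + 9) + 6*y^2 - 54*y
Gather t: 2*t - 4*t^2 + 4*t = -4*t^2 + 6*t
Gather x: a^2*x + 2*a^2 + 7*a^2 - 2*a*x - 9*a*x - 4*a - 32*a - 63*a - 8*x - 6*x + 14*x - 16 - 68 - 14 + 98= 9*a^2 - 99*a + x*(a^2 - 11*a)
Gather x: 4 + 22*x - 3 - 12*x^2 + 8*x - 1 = -12*x^2 + 30*x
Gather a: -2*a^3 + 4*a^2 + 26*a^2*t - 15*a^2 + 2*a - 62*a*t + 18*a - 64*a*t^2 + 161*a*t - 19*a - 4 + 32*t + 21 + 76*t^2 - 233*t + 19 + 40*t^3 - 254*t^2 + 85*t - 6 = -2*a^3 + a^2*(26*t - 11) + a*(-64*t^2 + 99*t + 1) + 40*t^3 - 178*t^2 - 116*t + 30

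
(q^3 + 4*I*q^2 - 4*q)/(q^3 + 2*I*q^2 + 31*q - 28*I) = q*(q^2 + 4*I*q - 4)/(q^3 + 2*I*q^2 + 31*q - 28*I)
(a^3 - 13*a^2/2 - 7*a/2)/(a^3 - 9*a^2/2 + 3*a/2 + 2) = a*(a - 7)/(a^2 - 5*a + 4)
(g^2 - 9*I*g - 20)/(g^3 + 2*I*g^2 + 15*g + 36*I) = (g - 5*I)/(g^2 + 6*I*g - 9)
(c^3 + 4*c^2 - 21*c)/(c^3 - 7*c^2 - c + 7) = c*(c^2 + 4*c - 21)/(c^3 - 7*c^2 - c + 7)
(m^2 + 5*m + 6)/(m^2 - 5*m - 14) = (m + 3)/(m - 7)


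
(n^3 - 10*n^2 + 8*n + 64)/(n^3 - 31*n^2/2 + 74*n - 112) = 2*(n + 2)/(2*n - 7)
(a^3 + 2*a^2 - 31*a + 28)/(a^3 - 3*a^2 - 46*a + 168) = (a - 1)/(a - 6)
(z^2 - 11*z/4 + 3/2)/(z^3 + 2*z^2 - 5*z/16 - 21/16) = 4*(z - 2)/(4*z^2 + 11*z + 7)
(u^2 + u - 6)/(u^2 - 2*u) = (u + 3)/u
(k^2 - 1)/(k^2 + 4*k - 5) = (k + 1)/(k + 5)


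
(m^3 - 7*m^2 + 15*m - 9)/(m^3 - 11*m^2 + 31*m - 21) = (m - 3)/(m - 7)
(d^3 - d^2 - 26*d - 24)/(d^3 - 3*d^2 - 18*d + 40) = (d^2 - 5*d - 6)/(d^2 - 7*d + 10)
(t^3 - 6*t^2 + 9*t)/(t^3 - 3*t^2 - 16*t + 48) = t*(t - 3)/(t^2 - 16)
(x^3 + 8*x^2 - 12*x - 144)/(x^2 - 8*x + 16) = (x^2 + 12*x + 36)/(x - 4)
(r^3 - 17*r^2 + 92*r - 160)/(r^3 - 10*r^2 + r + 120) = (r - 4)/(r + 3)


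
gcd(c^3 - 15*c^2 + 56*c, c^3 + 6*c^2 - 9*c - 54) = 1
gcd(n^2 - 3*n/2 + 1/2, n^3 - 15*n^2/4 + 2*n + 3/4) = n - 1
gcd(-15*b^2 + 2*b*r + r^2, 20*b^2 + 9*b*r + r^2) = 5*b + r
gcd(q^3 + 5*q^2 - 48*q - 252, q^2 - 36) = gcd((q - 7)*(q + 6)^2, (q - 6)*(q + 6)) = q + 6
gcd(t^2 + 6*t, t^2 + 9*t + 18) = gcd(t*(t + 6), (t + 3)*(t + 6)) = t + 6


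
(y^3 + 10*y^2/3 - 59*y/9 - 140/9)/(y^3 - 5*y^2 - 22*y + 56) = (9*y^2 - 6*y - 35)/(9*(y^2 - 9*y + 14))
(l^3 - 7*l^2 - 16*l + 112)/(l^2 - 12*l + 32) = (l^2 - 3*l - 28)/(l - 8)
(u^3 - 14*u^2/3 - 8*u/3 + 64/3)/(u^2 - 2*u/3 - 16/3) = u - 4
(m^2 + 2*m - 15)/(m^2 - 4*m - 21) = (-m^2 - 2*m + 15)/(-m^2 + 4*m + 21)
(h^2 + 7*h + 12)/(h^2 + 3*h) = (h + 4)/h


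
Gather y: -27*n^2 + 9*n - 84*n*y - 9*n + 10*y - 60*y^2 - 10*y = -27*n^2 - 84*n*y - 60*y^2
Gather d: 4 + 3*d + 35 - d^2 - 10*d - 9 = -d^2 - 7*d + 30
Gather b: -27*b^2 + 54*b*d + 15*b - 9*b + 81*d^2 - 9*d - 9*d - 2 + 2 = -27*b^2 + b*(54*d + 6) + 81*d^2 - 18*d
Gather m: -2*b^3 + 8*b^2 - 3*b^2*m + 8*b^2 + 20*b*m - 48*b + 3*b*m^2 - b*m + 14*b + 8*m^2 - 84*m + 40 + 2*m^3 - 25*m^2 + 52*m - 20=-2*b^3 + 16*b^2 - 34*b + 2*m^3 + m^2*(3*b - 17) + m*(-3*b^2 + 19*b - 32) + 20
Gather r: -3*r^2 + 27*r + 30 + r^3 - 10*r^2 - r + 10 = r^3 - 13*r^2 + 26*r + 40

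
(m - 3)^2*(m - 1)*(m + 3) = m^4 - 4*m^3 - 6*m^2 + 36*m - 27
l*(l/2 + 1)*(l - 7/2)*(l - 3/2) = l^4/2 - 3*l^3/2 - 19*l^2/8 + 21*l/4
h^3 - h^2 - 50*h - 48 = (h - 8)*(h + 1)*(h + 6)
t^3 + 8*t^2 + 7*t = t*(t + 1)*(t + 7)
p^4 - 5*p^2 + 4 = (p - 2)*(p - 1)*(p + 1)*(p + 2)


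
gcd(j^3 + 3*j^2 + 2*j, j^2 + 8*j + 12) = j + 2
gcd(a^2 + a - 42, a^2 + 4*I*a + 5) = 1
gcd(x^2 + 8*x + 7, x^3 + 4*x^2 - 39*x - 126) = x + 7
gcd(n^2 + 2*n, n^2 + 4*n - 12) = 1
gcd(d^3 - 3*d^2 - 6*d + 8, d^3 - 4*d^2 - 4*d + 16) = d^2 - 2*d - 8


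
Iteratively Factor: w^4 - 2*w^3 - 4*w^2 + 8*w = (w + 2)*(w^3 - 4*w^2 + 4*w) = w*(w + 2)*(w^2 - 4*w + 4) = w*(w - 2)*(w + 2)*(w - 2)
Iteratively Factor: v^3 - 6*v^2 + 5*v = (v - 1)*(v^2 - 5*v) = (v - 5)*(v - 1)*(v)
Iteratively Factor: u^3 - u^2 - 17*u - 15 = (u + 1)*(u^2 - 2*u - 15) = (u - 5)*(u + 1)*(u + 3)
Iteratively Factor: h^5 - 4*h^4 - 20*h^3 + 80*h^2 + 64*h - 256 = (h - 2)*(h^4 - 2*h^3 - 24*h^2 + 32*h + 128) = (h - 2)*(h + 2)*(h^3 - 4*h^2 - 16*h + 64) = (h - 4)*(h - 2)*(h + 2)*(h^2 - 16) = (h - 4)^2*(h - 2)*(h + 2)*(h + 4)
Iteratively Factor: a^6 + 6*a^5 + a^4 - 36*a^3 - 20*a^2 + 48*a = (a - 1)*(a^5 + 7*a^4 + 8*a^3 - 28*a^2 - 48*a) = (a - 1)*(a + 2)*(a^4 + 5*a^3 - 2*a^2 - 24*a) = (a - 2)*(a - 1)*(a + 2)*(a^3 + 7*a^2 + 12*a) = (a - 2)*(a - 1)*(a + 2)*(a + 4)*(a^2 + 3*a) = a*(a - 2)*(a - 1)*(a + 2)*(a + 4)*(a + 3)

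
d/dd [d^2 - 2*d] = 2*d - 2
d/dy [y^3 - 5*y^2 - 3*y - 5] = 3*y^2 - 10*y - 3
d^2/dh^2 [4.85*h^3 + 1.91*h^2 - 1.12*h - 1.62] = 29.1*h + 3.82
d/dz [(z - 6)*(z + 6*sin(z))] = z + (z - 6)*(6*cos(z) + 1) + 6*sin(z)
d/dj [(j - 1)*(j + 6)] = 2*j + 5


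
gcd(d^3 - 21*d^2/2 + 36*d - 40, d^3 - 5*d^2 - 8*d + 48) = d^2 - 8*d + 16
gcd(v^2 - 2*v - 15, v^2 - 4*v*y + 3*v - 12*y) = v + 3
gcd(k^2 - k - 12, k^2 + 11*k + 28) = 1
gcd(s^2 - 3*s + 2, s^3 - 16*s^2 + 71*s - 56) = s - 1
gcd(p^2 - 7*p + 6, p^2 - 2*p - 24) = p - 6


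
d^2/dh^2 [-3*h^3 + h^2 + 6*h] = 2 - 18*h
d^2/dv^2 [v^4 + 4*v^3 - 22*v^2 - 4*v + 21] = 12*v^2 + 24*v - 44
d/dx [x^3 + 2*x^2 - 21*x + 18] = 3*x^2 + 4*x - 21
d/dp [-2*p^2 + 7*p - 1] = 7 - 4*p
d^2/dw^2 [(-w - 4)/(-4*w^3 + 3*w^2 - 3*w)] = 6*(16*w^5 + 116*w^4 - 129*w^3 + 84*w^2 - 36*w + 12)/(w^3*(64*w^6 - 144*w^5 + 252*w^4 - 243*w^3 + 189*w^2 - 81*w + 27))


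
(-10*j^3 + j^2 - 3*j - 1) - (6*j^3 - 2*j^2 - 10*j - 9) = -16*j^3 + 3*j^2 + 7*j + 8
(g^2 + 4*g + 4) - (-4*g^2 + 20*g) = 5*g^2 - 16*g + 4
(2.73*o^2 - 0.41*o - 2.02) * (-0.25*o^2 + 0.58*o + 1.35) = -0.6825*o^4 + 1.6859*o^3 + 3.9527*o^2 - 1.7251*o - 2.727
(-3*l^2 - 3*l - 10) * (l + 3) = -3*l^3 - 12*l^2 - 19*l - 30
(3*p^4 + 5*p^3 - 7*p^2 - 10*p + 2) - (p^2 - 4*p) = 3*p^4 + 5*p^3 - 8*p^2 - 6*p + 2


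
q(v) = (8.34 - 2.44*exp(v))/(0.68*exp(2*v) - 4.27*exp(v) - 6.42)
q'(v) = (8.34 - 2.44*exp(v))*(-1.36*exp(2*v) + 4.27*exp(v))/(0.68*exp(2*v) - 4.27*exp(v) - 6.42)^2 - 2.44*exp(v)/(0.68*exp(2*v) - 4.27*exp(v) - 6.42) = (1.6592*exp(2*v) - 11.3424*exp(v) + 51.2766)*exp(v)/(0.4624*exp(4*v) - 5.8072*exp(3*v) + 9.5017*exp(2*v) + 54.8268*exp(v) + 41.2164)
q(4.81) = -0.03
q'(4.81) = 0.03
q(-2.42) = -1.20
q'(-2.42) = 0.10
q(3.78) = -0.09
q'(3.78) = 0.10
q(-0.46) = -0.77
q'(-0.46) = 0.36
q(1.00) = -0.13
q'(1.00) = 0.53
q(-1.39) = -1.04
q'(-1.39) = 0.22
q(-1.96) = -1.14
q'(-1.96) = 0.14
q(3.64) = -0.10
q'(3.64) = 0.12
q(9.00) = 0.00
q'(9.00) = 0.00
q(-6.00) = -1.30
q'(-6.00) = 0.00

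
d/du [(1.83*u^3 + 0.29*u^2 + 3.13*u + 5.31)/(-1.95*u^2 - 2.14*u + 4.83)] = (-3.5685*u^4 - 7.8324*u^3 + 31.9996*u^2 + 23.5104*u + 26.4813)/(3.8025*u^4 + 8.346*u^3 - 14.2574*u^2 - 20.6724*u + 23.3289)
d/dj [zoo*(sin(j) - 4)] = zoo*cos(j)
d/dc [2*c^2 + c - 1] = 4*c + 1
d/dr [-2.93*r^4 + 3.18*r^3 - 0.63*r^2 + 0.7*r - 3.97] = -11.72*r^3 + 9.54*r^2 - 1.26*r + 0.7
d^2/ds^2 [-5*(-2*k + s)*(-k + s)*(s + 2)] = 30*k - 30*s - 20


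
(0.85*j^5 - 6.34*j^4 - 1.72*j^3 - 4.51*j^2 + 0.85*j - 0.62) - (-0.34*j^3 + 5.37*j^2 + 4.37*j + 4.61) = 0.85*j^5 - 6.34*j^4 - 1.38*j^3 - 9.88*j^2 - 3.52*j - 5.23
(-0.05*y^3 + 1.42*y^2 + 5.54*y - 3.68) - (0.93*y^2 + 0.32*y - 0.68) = -0.05*y^3 + 0.49*y^2 + 5.22*y - 3.0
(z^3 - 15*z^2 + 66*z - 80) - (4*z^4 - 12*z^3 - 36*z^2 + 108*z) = -4*z^4 + 13*z^3 + 21*z^2 - 42*z - 80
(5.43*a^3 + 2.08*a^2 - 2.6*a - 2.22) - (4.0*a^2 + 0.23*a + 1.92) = 5.43*a^3 - 1.92*a^2 - 2.83*a - 4.14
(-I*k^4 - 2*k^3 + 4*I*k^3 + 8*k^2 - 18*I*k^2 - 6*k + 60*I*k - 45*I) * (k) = -I*k^5 - 2*k^4 + 4*I*k^4 + 8*k^3 - 18*I*k^3 - 6*k^2 + 60*I*k^2 - 45*I*k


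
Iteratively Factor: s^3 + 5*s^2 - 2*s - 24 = (s + 3)*(s^2 + 2*s - 8) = (s + 3)*(s + 4)*(s - 2)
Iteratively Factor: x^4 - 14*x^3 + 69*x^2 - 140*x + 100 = (x - 2)*(x^3 - 12*x^2 + 45*x - 50) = (x - 5)*(x - 2)*(x^2 - 7*x + 10) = (x - 5)*(x - 2)^2*(x - 5)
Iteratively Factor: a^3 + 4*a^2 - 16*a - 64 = (a - 4)*(a^2 + 8*a + 16) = (a - 4)*(a + 4)*(a + 4)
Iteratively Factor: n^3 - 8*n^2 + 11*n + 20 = (n - 4)*(n^2 - 4*n - 5) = (n - 5)*(n - 4)*(n + 1)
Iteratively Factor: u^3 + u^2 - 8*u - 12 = (u + 2)*(u^2 - u - 6) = (u - 3)*(u + 2)*(u + 2)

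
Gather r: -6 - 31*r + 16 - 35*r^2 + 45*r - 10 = -35*r^2 + 14*r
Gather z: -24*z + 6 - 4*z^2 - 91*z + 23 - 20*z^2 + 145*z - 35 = -24*z^2 + 30*z - 6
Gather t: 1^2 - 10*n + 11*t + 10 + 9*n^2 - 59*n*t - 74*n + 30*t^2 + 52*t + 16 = 9*n^2 - 84*n + 30*t^2 + t*(63 - 59*n) + 27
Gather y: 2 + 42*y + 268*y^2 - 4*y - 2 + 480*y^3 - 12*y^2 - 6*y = 480*y^3 + 256*y^2 + 32*y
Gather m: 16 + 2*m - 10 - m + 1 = m + 7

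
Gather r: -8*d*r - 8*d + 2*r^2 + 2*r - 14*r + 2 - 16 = -8*d + 2*r^2 + r*(-8*d - 12) - 14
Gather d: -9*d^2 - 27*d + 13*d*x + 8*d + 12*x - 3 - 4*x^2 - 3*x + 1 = -9*d^2 + d*(13*x - 19) - 4*x^2 + 9*x - 2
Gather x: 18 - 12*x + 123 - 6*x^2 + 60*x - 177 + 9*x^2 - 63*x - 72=3*x^2 - 15*x - 108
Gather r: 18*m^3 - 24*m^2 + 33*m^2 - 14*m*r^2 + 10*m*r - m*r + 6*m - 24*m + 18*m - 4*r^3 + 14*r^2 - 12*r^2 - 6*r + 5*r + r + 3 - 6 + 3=18*m^3 + 9*m^2 + 9*m*r - 4*r^3 + r^2*(2 - 14*m)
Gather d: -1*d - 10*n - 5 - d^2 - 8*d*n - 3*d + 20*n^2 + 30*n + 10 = -d^2 + d*(-8*n - 4) + 20*n^2 + 20*n + 5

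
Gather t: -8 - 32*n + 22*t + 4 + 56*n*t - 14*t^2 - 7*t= -32*n - 14*t^2 + t*(56*n + 15) - 4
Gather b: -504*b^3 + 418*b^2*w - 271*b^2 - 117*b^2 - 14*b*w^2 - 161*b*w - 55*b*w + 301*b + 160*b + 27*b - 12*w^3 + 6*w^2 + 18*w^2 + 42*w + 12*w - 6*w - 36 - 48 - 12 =-504*b^3 + b^2*(418*w - 388) + b*(-14*w^2 - 216*w + 488) - 12*w^3 + 24*w^2 + 48*w - 96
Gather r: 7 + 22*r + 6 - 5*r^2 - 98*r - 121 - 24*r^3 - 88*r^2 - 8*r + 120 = -24*r^3 - 93*r^2 - 84*r + 12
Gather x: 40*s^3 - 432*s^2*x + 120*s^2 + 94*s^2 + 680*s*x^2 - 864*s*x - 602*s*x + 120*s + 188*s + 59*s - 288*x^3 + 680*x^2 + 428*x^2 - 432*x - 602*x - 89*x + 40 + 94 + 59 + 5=40*s^3 + 214*s^2 + 367*s - 288*x^3 + x^2*(680*s + 1108) + x*(-432*s^2 - 1466*s - 1123) + 198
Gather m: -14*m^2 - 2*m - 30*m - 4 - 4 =-14*m^2 - 32*m - 8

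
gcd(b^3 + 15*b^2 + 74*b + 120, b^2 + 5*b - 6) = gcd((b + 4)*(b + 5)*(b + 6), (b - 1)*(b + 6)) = b + 6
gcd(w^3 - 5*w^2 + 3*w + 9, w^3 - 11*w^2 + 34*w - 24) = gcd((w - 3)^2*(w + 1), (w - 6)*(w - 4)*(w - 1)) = 1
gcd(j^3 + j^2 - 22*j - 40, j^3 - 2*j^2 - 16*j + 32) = j + 4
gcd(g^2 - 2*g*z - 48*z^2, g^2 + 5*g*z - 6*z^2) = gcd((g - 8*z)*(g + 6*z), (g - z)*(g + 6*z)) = g + 6*z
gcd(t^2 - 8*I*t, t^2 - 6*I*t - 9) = 1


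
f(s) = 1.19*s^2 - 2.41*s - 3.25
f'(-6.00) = -16.69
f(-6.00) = 54.05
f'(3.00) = 4.73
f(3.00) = 0.23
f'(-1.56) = -6.12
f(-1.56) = 3.41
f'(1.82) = 1.92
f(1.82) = -3.69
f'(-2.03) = -7.24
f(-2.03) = 6.55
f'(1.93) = 2.18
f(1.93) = -3.47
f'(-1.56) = -6.12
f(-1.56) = 3.41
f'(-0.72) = -4.12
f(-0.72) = -0.90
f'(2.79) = 4.23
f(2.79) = -0.71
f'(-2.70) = -8.84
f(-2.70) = 11.93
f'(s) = 2.38*s - 2.41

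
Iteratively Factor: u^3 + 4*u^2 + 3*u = (u)*(u^2 + 4*u + 3) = u*(u + 3)*(u + 1)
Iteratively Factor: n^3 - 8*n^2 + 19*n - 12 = (n - 1)*(n^2 - 7*n + 12) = (n - 3)*(n - 1)*(n - 4)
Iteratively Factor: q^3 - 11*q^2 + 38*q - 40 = (q - 2)*(q^2 - 9*q + 20) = (q - 4)*(q - 2)*(q - 5)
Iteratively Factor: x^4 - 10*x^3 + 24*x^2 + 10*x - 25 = (x - 1)*(x^3 - 9*x^2 + 15*x + 25) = (x - 5)*(x - 1)*(x^2 - 4*x - 5) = (x - 5)^2*(x - 1)*(x + 1)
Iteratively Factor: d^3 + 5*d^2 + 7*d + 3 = (d + 1)*(d^2 + 4*d + 3) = (d + 1)^2*(d + 3)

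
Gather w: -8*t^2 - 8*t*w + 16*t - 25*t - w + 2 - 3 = -8*t^2 - 9*t + w*(-8*t - 1) - 1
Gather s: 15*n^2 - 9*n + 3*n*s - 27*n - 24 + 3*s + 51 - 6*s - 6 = 15*n^2 - 36*n + s*(3*n - 3) + 21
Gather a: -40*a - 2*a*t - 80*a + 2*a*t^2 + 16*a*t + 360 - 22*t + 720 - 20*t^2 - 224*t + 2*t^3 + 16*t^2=a*(2*t^2 + 14*t - 120) + 2*t^3 - 4*t^2 - 246*t + 1080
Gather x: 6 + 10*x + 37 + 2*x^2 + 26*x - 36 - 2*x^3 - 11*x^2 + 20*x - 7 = -2*x^3 - 9*x^2 + 56*x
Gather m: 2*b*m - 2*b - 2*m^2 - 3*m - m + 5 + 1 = -2*b - 2*m^2 + m*(2*b - 4) + 6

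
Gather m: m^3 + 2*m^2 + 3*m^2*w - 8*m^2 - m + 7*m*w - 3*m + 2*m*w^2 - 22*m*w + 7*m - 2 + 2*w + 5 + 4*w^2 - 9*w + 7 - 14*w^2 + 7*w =m^3 + m^2*(3*w - 6) + m*(2*w^2 - 15*w + 3) - 10*w^2 + 10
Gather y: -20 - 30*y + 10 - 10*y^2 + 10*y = -10*y^2 - 20*y - 10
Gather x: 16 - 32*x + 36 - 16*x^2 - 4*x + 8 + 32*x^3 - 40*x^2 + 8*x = 32*x^3 - 56*x^2 - 28*x + 60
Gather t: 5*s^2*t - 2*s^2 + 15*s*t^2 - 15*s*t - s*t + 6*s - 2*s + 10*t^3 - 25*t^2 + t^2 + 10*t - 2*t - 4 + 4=-2*s^2 + 4*s + 10*t^3 + t^2*(15*s - 24) + t*(5*s^2 - 16*s + 8)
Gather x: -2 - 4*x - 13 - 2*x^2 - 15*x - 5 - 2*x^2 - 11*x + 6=-4*x^2 - 30*x - 14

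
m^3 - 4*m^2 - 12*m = m*(m - 6)*(m + 2)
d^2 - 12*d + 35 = (d - 7)*(d - 5)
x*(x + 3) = x^2 + 3*x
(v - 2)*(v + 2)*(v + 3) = v^3 + 3*v^2 - 4*v - 12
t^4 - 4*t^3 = t^3*(t - 4)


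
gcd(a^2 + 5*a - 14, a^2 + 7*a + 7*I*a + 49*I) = a + 7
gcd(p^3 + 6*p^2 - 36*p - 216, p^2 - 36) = p^2 - 36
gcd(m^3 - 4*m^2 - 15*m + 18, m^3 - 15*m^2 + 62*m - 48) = m^2 - 7*m + 6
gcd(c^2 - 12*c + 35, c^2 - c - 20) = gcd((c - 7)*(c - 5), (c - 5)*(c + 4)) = c - 5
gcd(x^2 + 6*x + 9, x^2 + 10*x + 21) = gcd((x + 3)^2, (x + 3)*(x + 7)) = x + 3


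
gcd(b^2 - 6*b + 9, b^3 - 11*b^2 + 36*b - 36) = b - 3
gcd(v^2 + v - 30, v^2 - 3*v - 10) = v - 5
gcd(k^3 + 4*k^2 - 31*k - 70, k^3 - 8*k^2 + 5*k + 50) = k^2 - 3*k - 10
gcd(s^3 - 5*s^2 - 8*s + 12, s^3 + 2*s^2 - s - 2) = s^2 + s - 2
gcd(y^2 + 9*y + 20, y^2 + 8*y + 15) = y + 5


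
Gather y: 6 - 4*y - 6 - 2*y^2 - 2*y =-2*y^2 - 6*y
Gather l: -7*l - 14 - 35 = -7*l - 49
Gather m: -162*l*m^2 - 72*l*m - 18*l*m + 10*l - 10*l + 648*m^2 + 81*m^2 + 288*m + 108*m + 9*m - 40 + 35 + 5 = m^2*(729 - 162*l) + m*(405 - 90*l)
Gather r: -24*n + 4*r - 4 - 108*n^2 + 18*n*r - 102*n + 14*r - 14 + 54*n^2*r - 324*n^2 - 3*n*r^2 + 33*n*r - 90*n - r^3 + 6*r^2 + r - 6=-432*n^2 - 216*n - r^3 + r^2*(6 - 3*n) + r*(54*n^2 + 51*n + 19) - 24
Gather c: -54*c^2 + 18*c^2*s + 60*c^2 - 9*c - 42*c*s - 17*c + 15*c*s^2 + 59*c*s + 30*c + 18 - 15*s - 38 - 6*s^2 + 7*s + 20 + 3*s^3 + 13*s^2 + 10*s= c^2*(18*s + 6) + c*(15*s^2 + 17*s + 4) + 3*s^3 + 7*s^2 + 2*s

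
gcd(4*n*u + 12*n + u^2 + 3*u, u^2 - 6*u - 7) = 1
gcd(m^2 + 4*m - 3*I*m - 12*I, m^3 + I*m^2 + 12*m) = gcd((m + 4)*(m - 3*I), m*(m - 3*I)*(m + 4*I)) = m - 3*I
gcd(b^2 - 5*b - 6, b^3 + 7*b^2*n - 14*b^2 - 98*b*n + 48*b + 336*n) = b - 6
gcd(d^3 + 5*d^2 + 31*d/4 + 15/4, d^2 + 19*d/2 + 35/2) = d + 5/2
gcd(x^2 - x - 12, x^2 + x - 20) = x - 4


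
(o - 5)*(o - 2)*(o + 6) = o^3 - o^2 - 32*o + 60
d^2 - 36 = (d - 6)*(d + 6)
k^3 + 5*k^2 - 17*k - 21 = (k - 3)*(k + 1)*(k + 7)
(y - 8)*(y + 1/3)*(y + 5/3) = y^3 - 6*y^2 - 139*y/9 - 40/9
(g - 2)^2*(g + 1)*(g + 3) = g^4 - 9*g^2 + 4*g + 12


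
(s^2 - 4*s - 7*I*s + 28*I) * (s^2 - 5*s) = s^4 - 9*s^3 - 7*I*s^3 + 20*s^2 + 63*I*s^2 - 140*I*s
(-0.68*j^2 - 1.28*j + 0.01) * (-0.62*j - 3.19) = 0.4216*j^3 + 2.9628*j^2 + 4.077*j - 0.0319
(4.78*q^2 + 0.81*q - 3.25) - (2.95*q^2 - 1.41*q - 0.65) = 1.83*q^2 + 2.22*q - 2.6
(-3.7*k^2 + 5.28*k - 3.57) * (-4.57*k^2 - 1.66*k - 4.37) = 16.909*k^4 - 17.9876*k^3 + 23.7191*k^2 - 17.1474*k + 15.6009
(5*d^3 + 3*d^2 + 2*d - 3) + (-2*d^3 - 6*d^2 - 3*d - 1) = 3*d^3 - 3*d^2 - d - 4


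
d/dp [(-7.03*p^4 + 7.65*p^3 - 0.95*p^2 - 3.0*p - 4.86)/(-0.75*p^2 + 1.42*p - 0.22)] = (10.545*p^5 - 35.6853*p^4 + 27.9124*p^3 - 8.648*p^2 - 6.872*p + 7.5612)/(0.5625*p^4 - 2.13*p^3 + 2.3464*p^2 - 0.6248*p + 0.0484)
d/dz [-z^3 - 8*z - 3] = -3*z^2 - 8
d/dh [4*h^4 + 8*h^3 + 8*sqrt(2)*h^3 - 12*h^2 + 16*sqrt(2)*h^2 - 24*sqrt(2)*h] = 16*h^3 + 24*h^2 + 24*sqrt(2)*h^2 - 24*h + 32*sqrt(2)*h - 24*sqrt(2)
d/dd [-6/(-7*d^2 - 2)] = -84*d/(7*d^2 + 2)^2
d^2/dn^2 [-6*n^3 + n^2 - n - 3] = 2 - 36*n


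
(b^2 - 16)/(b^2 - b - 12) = (b + 4)/(b + 3)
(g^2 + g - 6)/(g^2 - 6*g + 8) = (g + 3)/(g - 4)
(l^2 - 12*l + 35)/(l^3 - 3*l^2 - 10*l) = (l - 7)/(l*(l + 2))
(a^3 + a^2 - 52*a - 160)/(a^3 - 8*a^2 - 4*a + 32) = (a^2 + 9*a + 20)/(a^2 - 4)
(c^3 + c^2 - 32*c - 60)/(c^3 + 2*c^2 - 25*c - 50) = (c - 6)/(c - 5)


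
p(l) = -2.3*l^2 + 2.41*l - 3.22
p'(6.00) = -25.19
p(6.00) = -71.56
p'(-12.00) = 57.61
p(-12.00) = -363.34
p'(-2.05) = 11.84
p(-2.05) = -17.83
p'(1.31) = -3.62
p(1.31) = -4.01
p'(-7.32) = 36.08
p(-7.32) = -144.10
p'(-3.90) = 20.35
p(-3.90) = -47.60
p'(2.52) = -9.18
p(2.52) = -11.75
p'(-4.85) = 24.72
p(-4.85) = -69.01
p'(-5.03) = 25.55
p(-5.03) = -73.53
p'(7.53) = -32.23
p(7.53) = -115.48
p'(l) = 2.41 - 4.6*l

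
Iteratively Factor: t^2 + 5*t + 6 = (t + 3)*(t + 2)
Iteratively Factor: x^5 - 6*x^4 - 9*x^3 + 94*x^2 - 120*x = (x)*(x^4 - 6*x^3 - 9*x^2 + 94*x - 120) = x*(x - 2)*(x^3 - 4*x^2 - 17*x + 60) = x*(x - 5)*(x - 2)*(x^2 + x - 12) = x*(x - 5)*(x - 2)*(x + 4)*(x - 3)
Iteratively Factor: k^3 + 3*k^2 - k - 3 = (k + 3)*(k^2 - 1) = (k + 1)*(k + 3)*(k - 1)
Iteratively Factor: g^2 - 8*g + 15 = (g - 5)*(g - 3)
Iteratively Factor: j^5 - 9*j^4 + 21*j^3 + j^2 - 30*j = (j)*(j^4 - 9*j^3 + 21*j^2 + j - 30) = j*(j + 1)*(j^3 - 10*j^2 + 31*j - 30) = j*(j - 5)*(j + 1)*(j^2 - 5*j + 6) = j*(j - 5)*(j - 3)*(j + 1)*(j - 2)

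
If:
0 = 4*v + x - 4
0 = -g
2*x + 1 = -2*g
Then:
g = 0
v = 9/8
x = -1/2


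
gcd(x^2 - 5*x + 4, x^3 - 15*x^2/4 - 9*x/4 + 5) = x^2 - 5*x + 4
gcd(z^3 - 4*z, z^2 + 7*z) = z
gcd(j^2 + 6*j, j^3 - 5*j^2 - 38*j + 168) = j + 6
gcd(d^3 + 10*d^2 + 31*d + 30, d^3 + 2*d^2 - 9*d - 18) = d^2 + 5*d + 6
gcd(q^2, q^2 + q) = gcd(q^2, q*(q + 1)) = q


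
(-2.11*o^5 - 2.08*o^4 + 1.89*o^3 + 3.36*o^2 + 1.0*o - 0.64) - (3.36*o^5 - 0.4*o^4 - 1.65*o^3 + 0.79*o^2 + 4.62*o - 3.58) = -5.47*o^5 - 1.68*o^4 + 3.54*o^3 + 2.57*o^2 - 3.62*o + 2.94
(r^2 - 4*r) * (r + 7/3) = r^3 - 5*r^2/3 - 28*r/3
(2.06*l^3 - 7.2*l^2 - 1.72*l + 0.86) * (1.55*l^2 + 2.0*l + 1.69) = 3.193*l^5 - 7.04*l^4 - 13.5846*l^3 - 14.275*l^2 - 1.1868*l + 1.4534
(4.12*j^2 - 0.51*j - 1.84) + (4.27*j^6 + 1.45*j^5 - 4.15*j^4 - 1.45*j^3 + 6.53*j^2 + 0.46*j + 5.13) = 4.27*j^6 + 1.45*j^5 - 4.15*j^4 - 1.45*j^3 + 10.65*j^2 - 0.05*j + 3.29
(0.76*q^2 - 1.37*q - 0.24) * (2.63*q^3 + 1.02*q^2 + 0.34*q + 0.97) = 1.9988*q^5 - 2.8279*q^4 - 1.7702*q^3 + 0.0265999999999999*q^2 - 1.4105*q - 0.2328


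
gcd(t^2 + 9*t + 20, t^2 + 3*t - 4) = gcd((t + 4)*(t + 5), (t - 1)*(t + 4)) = t + 4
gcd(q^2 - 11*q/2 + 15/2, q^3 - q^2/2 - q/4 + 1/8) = 1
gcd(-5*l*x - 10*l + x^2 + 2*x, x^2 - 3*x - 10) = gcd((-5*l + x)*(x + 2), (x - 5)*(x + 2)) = x + 2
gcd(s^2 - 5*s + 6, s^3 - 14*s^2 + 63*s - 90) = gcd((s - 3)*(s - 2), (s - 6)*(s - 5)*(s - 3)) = s - 3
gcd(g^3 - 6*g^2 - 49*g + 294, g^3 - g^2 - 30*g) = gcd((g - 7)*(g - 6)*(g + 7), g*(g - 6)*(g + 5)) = g - 6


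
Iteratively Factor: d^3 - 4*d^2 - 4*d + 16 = (d + 2)*(d^2 - 6*d + 8) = (d - 4)*(d + 2)*(d - 2)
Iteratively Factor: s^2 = (s)*(s)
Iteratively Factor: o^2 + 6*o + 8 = (o + 4)*(o + 2)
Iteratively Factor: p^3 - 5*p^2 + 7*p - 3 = (p - 1)*(p^2 - 4*p + 3) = (p - 3)*(p - 1)*(p - 1)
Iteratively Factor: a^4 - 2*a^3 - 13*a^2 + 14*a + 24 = (a + 3)*(a^3 - 5*a^2 + 2*a + 8) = (a - 4)*(a + 3)*(a^2 - a - 2) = (a - 4)*(a - 2)*(a + 3)*(a + 1)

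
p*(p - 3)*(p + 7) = p^3 + 4*p^2 - 21*p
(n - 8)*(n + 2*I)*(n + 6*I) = n^3 - 8*n^2 + 8*I*n^2 - 12*n - 64*I*n + 96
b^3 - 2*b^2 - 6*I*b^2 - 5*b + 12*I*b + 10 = (b - 2)*(b - 5*I)*(b - I)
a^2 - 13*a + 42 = (a - 7)*(a - 6)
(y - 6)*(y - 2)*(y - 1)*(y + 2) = y^4 - 7*y^3 + 2*y^2 + 28*y - 24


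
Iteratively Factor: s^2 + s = (s + 1)*(s)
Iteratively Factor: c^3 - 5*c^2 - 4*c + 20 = (c + 2)*(c^2 - 7*c + 10) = (c - 5)*(c + 2)*(c - 2)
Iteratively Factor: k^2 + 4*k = (k)*(k + 4)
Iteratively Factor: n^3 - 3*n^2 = (n)*(n^2 - 3*n) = n^2*(n - 3)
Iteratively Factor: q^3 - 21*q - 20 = (q + 1)*(q^2 - q - 20) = (q - 5)*(q + 1)*(q + 4)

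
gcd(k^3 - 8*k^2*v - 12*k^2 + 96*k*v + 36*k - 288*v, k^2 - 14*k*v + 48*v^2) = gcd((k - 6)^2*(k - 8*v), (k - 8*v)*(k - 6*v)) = -k + 8*v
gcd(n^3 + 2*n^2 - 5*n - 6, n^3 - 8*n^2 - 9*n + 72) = n + 3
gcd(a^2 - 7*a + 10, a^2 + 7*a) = 1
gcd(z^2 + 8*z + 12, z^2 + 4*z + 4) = z + 2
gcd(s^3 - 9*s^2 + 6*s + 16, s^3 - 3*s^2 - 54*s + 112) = s^2 - 10*s + 16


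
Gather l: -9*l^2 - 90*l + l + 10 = -9*l^2 - 89*l + 10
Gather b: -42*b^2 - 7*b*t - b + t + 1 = -42*b^2 + b*(-7*t - 1) + t + 1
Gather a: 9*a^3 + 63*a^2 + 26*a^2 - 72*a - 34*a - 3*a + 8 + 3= 9*a^3 + 89*a^2 - 109*a + 11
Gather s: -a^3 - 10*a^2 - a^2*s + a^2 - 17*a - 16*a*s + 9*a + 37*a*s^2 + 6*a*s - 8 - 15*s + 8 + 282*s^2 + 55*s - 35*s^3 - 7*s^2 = -a^3 - 9*a^2 - 8*a - 35*s^3 + s^2*(37*a + 275) + s*(-a^2 - 10*a + 40)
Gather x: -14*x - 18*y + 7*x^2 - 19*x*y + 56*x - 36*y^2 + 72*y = 7*x^2 + x*(42 - 19*y) - 36*y^2 + 54*y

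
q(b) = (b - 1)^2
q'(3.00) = 4.00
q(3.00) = 4.00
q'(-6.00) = -14.00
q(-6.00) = 49.00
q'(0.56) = -0.88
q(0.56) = 0.19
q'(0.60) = -0.80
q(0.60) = 0.16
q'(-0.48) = -2.96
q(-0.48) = 2.19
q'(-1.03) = -4.06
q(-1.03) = 4.12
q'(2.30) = 2.60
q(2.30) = 1.69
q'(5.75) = 9.50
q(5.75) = 22.56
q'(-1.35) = -4.70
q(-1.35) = 5.52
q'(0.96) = -0.08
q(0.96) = 0.00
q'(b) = 2*b - 2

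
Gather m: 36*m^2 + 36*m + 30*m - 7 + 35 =36*m^2 + 66*m + 28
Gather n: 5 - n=5 - n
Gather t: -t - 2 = -t - 2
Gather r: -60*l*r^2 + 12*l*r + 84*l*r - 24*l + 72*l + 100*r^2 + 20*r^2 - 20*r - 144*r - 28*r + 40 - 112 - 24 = 48*l + r^2*(120 - 60*l) + r*(96*l - 192) - 96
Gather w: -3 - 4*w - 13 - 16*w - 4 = -20*w - 20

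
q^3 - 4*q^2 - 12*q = q*(q - 6)*(q + 2)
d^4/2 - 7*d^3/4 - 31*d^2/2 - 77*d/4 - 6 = (d/2 + 1/2)*(d - 8)*(d + 1/2)*(d + 3)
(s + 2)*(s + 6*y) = s^2 + 6*s*y + 2*s + 12*y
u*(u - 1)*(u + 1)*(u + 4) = u^4 + 4*u^3 - u^2 - 4*u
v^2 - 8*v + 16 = (v - 4)^2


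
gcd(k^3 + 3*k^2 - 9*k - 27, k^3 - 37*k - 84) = k + 3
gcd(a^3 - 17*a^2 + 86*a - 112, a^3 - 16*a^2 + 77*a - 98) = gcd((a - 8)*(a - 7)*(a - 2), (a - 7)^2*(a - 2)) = a^2 - 9*a + 14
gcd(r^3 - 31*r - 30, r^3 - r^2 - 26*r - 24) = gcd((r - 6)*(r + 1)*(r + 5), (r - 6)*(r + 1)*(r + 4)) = r^2 - 5*r - 6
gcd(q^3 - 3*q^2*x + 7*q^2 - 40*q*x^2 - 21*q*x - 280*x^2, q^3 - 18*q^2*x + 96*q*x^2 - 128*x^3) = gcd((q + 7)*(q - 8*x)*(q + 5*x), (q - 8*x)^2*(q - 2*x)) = -q + 8*x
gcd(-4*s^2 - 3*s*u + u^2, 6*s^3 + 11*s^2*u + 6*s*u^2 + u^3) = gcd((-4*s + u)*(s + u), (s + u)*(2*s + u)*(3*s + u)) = s + u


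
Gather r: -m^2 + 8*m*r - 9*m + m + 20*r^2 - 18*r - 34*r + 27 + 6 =-m^2 - 8*m + 20*r^2 + r*(8*m - 52) + 33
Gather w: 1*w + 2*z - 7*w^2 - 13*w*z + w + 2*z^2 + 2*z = -7*w^2 + w*(2 - 13*z) + 2*z^2 + 4*z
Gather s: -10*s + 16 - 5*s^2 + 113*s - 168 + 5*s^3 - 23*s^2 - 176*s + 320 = 5*s^3 - 28*s^2 - 73*s + 168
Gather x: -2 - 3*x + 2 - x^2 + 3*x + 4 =4 - x^2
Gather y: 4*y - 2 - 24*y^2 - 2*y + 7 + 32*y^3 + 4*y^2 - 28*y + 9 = 32*y^3 - 20*y^2 - 26*y + 14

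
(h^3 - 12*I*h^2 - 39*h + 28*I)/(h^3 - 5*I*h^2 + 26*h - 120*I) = (h^2 - 8*I*h - 7)/(h^2 - I*h + 30)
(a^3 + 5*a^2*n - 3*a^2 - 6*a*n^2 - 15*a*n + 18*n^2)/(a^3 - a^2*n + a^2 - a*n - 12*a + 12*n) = (a + 6*n)/(a + 4)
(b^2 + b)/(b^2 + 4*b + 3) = b/(b + 3)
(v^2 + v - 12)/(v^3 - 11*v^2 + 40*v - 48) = (v + 4)/(v^2 - 8*v + 16)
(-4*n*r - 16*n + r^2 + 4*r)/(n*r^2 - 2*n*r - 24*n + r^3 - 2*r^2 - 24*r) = (-4*n + r)/(n*r - 6*n + r^2 - 6*r)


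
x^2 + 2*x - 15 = (x - 3)*(x + 5)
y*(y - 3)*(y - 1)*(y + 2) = y^4 - 2*y^3 - 5*y^2 + 6*y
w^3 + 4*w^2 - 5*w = w*(w - 1)*(w + 5)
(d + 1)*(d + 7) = d^2 + 8*d + 7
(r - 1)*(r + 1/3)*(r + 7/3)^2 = r^4 + 4*r^3 + 2*r^2 - 140*r/27 - 49/27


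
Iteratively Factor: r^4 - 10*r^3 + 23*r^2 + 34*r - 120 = (r - 5)*(r^3 - 5*r^2 - 2*r + 24) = (r - 5)*(r - 4)*(r^2 - r - 6) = (r - 5)*(r - 4)*(r - 3)*(r + 2)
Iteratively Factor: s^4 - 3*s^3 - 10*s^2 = (s)*(s^3 - 3*s^2 - 10*s) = s*(s - 5)*(s^2 + 2*s) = s^2*(s - 5)*(s + 2)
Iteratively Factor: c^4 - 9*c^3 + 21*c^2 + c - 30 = (c + 1)*(c^3 - 10*c^2 + 31*c - 30) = (c - 2)*(c + 1)*(c^2 - 8*c + 15) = (c - 5)*(c - 2)*(c + 1)*(c - 3)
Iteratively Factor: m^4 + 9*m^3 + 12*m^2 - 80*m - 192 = (m + 4)*(m^3 + 5*m^2 - 8*m - 48) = (m - 3)*(m + 4)*(m^2 + 8*m + 16) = (m - 3)*(m + 4)^2*(m + 4)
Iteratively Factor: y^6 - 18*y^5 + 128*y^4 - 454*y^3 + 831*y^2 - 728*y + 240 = (y - 4)*(y^5 - 14*y^4 + 72*y^3 - 166*y^2 + 167*y - 60) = (y - 5)*(y - 4)*(y^4 - 9*y^3 + 27*y^2 - 31*y + 12) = (y - 5)*(y - 4)*(y - 3)*(y^3 - 6*y^2 + 9*y - 4) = (y - 5)*(y - 4)*(y - 3)*(y - 1)*(y^2 - 5*y + 4) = (y - 5)*(y - 4)*(y - 3)*(y - 1)^2*(y - 4)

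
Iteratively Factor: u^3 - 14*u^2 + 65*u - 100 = (u - 5)*(u^2 - 9*u + 20) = (u - 5)^2*(u - 4)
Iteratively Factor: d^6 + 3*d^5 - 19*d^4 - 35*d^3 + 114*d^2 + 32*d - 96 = (d + 4)*(d^5 - d^4 - 15*d^3 + 25*d^2 + 14*d - 24) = (d - 3)*(d + 4)*(d^4 + 2*d^3 - 9*d^2 - 2*d + 8) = (d - 3)*(d - 2)*(d + 4)*(d^3 + 4*d^2 - d - 4) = (d - 3)*(d - 2)*(d + 1)*(d + 4)*(d^2 + 3*d - 4) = (d - 3)*(d - 2)*(d + 1)*(d + 4)^2*(d - 1)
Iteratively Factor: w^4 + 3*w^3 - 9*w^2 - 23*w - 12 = (w + 1)*(w^3 + 2*w^2 - 11*w - 12) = (w - 3)*(w + 1)*(w^2 + 5*w + 4) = (w - 3)*(w + 1)*(w + 4)*(w + 1)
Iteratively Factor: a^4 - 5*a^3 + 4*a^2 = (a - 1)*(a^3 - 4*a^2) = (a - 4)*(a - 1)*(a^2) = a*(a - 4)*(a - 1)*(a)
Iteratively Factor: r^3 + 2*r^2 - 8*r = (r - 2)*(r^2 + 4*r) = r*(r - 2)*(r + 4)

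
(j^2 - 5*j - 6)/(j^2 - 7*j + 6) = (j + 1)/(j - 1)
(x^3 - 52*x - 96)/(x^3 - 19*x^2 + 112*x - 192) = (x^2 + 8*x + 12)/(x^2 - 11*x + 24)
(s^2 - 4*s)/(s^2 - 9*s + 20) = s/(s - 5)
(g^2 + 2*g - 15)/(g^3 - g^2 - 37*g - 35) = (g - 3)/(g^2 - 6*g - 7)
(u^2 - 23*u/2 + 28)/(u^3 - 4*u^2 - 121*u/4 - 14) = 2*(2*u - 7)/(4*u^2 + 16*u + 7)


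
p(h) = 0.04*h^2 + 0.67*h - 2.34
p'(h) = 0.08*h + 0.67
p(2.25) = -0.63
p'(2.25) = 0.85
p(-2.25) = -3.64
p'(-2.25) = 0.49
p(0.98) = -1.64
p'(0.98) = 0.75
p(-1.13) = -3.05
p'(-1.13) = 0.58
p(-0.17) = -2.45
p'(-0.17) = 0.66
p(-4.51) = -4.55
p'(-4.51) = 0.31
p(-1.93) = -3.48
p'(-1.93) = 0.52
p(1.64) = -1.13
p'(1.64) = 0.80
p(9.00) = 6.93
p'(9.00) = 1.39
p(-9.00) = -5.13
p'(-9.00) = -0.05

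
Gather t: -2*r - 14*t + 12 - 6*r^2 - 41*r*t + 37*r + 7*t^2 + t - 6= -6*r^2 + 35*r + 7*t^2 + t*(-41*r - 13) + 6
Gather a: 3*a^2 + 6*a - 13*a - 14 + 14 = 3*a^2 - 7*a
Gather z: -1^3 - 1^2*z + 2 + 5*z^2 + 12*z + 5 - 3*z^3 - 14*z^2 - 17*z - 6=-3*z^3 - 9*z^2 - 6*z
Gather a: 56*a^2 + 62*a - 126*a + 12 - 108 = 56*a^2 - 64*a - 96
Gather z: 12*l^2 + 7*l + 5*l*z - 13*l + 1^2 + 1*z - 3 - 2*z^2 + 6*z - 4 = 12*l^2 - 6*l - 2*z^2 + z*(5*l + 7) - 6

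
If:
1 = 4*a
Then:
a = 1/4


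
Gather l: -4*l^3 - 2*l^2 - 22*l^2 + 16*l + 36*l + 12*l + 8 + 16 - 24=-4*l^3 - 24*l^2 + 64*l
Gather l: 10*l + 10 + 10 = 10*l + 20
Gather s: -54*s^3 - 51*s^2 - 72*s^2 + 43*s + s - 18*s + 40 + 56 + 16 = -54*s^3 - 123*s^2 + 26*s + 112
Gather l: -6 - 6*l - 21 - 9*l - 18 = -15*l - 45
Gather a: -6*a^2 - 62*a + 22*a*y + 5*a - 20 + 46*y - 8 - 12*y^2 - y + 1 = -6*a^2 + a*(22*y - 57) - 12*y^2 + 45*y - 27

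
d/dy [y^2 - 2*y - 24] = 2*y - 2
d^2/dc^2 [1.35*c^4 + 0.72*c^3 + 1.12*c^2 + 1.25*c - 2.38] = 16.2*c^2 + 4.32*c + 2.24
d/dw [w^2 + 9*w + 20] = 2*w + 9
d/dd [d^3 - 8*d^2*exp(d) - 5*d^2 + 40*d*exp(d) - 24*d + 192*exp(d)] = -8*d^2*exp(d) + 3*d^2 + 24*d*exp(d) - 10*d + 232*exp(d) - 24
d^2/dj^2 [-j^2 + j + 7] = -2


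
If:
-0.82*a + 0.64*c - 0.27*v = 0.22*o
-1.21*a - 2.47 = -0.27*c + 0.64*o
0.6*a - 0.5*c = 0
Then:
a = 1.06904231625835*v - 3.36179163573373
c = 1.28285077951002*v - 4.03414996288048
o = 0.794605295718881 - 1.47995545657016*v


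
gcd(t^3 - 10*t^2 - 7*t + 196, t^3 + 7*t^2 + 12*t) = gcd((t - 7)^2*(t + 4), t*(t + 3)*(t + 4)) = t + 4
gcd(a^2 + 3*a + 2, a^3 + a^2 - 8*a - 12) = a + 2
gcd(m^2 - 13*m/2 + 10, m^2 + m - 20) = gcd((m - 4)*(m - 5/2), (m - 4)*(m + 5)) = m - 4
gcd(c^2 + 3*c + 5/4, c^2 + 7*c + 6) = 1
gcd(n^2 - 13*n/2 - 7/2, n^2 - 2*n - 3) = 1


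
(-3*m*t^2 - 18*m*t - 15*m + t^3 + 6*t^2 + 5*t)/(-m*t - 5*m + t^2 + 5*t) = (-3*m*t - 3*m + t^2 + t)/(-m + t)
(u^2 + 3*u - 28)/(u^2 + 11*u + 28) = (u - 4)/(u + 4)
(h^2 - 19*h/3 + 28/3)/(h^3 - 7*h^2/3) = (h - 4)/h^2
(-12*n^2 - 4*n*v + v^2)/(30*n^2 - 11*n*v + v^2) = (2*n + v)/(-5*n + v)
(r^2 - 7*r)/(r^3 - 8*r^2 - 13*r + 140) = r/(r^2 - r - 20)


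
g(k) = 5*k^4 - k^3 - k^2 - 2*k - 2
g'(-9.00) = -14807.00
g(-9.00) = 33469.00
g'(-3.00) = -563.00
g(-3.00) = 427.00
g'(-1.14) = -33.25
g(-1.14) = 8.91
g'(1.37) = 41.06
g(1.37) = 8.43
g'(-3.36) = -787.81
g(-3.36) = 668.64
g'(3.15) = 587.05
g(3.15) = 442.80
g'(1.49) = 54.52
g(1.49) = 14.14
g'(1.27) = 31.59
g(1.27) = 4.81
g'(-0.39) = -2.86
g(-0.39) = -1.20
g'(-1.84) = -133.07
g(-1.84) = 61.84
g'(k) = 20*k^3 - 3*k^2 - 2*k - 2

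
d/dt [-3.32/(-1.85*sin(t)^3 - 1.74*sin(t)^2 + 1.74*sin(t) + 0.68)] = (-18.426*sin(t)^2 - 11.5536*sin(t) + 5.7768)*cos(t)/(1.85*sin(t)^3 + 1.74*sin(t)^2 - 1.74*sin(t) - 0.68)^2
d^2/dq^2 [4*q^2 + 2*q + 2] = 8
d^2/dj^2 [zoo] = 0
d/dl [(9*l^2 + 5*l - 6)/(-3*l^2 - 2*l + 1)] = (-3*l^2 - 18*l - 7)/(9*l^4 + 12*l^3 - 2*l^2 - 4*l + 1)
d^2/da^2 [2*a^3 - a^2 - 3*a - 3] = 12*a - 2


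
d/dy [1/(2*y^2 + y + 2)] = (-4*y - 1)/(2*y^2 + y + 2)^2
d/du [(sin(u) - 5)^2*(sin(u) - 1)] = (sin(u) - 5)*(3*sin(u) - 7)*cos(u)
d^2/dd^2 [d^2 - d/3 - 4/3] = 2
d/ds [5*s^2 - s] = 10*s - 1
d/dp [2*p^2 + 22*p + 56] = 4*p + 22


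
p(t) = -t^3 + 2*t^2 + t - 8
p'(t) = -3*t^2 + 4*t + 1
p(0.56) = -6.99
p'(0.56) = 2.30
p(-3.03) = 35.15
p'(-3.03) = -38.66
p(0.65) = -6.78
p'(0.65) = 2.33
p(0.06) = -7.93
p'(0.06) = 1.23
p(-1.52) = -1.39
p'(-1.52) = -12.01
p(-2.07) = 7.37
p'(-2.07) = -20.13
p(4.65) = -60.65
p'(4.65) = -45.27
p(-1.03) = -5.82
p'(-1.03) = -6.30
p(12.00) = -1436.00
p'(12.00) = -383.00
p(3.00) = -14.00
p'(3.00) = -14.00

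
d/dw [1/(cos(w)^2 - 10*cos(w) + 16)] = 2*(cos(w) - 5)*sin(w)/(cos(w)^2 - 10*cos(w) + 16)^2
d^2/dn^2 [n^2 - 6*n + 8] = 2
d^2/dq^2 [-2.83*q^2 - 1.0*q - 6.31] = -5.66000000000000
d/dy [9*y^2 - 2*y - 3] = 18*y - 2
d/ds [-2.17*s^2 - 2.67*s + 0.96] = -4.34*s - 2.67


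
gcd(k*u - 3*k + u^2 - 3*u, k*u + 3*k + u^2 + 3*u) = k + u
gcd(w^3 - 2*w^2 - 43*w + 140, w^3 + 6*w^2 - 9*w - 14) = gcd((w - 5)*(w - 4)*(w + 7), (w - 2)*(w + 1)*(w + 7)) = w + 7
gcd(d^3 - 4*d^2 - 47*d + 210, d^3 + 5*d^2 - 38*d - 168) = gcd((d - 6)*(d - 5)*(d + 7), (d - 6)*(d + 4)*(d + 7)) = d^2 + d - 42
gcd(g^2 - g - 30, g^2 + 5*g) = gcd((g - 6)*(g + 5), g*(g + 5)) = g + 5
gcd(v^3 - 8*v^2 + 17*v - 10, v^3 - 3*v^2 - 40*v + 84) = v - 2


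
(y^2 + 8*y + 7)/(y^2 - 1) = (y + 7)/(y - 1)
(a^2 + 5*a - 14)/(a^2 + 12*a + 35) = (a - 2)/(a + 5)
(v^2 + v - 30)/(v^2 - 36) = (v - 5)/(v - 6)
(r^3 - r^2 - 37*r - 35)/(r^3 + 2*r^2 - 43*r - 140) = (r + 1)/(r + 4)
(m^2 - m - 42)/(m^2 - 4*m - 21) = (m + 6)/(m + 3)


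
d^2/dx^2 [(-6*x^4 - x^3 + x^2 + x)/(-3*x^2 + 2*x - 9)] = 2*(54*x^6 - 108*x^5 + 558*x^4 - 902*x^3 + 2943*x^2 + 324*x - 99)/(27*x^6 - 54*x^5 + 279*x^4 - 332*x^3 + 837*x^2 - 486*x + 729)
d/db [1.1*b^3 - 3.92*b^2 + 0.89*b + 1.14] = 3.3*b^2 - 7.84*b + 0.89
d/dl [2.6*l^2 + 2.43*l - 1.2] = 5.2*l + 2.43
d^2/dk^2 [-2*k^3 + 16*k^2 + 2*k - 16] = 32 - 12*k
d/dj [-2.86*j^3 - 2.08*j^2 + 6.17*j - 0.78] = -8.58*j^2 - 4.16*j + 6.17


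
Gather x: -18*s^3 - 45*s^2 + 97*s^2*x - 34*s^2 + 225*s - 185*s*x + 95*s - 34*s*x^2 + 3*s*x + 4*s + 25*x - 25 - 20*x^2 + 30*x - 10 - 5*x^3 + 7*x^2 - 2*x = -18*s^3 - 79*s^2 + 324*s - 5*x^3 + x^2*(-34*s - 13) + x*(97*s^2 - 182*s + 53) - 35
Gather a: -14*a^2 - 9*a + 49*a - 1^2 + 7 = -14*a^2 + 40*a + 6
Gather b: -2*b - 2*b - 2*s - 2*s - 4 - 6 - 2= -4*b - 4*s - 12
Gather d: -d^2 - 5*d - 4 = -d^2 - 5*d - 4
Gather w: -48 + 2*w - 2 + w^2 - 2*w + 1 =w^2 - 49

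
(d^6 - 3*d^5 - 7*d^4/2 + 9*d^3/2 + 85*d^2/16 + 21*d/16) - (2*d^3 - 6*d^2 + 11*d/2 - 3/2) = d^6 - 3*d^5 - 7*d^4/2 + 5*d^3/2 + 181*d^2/16 - 67*d/16 + 3/2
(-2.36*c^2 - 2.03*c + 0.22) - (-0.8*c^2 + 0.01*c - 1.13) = -1.56*c^2 - 2.04*c + 1.35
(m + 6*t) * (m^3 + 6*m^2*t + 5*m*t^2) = m^4 + 12*m^3*t + 41*m^2*t^2 + 30*m*t^3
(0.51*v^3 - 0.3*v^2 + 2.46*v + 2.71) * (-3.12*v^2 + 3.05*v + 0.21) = -1.5912*v^5 + 2.4915*v^4 - 8.4831*v^3 - 1.0152*v^2 + 8.7821*v + 0.5691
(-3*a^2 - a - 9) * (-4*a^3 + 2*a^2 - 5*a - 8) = 12*a^5 - 2*a^4 + 49*a^3 + 11*a^2 + 53*a + 72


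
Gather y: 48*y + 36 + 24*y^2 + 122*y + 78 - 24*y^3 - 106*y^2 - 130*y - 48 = -24*y^3 - 82*y^2 + 40*y + 66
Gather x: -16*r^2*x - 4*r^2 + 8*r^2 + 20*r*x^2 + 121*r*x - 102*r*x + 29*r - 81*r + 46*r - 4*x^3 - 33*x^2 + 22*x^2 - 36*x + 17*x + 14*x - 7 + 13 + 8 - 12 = 4*r^2 - 6*r - 4*x^3 + x^2*(20*r - 11) + x*(-16*r^2 + 19*r - 5) + 2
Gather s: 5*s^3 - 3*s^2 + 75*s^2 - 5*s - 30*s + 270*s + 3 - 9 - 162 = 5*s^3 + 72*s^2 + 235*s - 168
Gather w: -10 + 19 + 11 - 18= 2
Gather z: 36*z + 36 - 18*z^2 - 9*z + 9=-18*z^2 + 27*z + 45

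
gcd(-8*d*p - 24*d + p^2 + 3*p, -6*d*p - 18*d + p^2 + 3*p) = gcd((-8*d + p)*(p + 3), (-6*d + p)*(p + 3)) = p + 3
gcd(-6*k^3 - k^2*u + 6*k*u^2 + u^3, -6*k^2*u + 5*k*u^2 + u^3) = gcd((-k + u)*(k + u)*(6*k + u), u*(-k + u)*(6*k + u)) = -6*k^2 + 5*k*u + u^2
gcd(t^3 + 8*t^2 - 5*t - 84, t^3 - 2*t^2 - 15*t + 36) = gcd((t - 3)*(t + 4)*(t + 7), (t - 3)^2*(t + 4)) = t^2 + t - 12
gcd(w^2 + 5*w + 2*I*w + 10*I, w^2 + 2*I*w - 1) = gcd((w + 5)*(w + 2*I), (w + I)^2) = 1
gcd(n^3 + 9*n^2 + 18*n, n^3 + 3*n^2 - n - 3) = n + 3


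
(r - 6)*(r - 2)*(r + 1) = r^3 - 7*r^2 + 4*r + 12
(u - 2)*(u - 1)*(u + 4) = u^3 + u^2 - 10*u + 8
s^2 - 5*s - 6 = (s - 6)*(s + 1)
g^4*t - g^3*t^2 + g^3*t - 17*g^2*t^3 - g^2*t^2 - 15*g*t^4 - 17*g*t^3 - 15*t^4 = (g - 5*t)*(g + t)*(g + 3*t)*(g*t + t)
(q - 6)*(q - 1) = q^2 - 7*q + 6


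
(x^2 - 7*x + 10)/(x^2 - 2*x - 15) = (x - 2)/(x + 3)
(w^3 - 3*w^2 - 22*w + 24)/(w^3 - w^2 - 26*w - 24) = (w - 1)/(w + 1)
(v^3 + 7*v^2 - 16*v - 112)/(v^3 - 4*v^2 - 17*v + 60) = (v^2 + 3*v - 28)/(v^2 - 8*v + 15)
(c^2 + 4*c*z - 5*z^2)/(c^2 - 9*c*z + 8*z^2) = (-c - 5*z)/(-c + 8*z)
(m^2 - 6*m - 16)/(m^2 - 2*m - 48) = (m + 2)/(m + 6)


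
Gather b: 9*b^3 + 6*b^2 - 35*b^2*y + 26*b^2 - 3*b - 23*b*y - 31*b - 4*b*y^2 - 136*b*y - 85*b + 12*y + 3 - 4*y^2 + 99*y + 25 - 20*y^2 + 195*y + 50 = 9*b^3 + b^2*(32 - 35*y) + b*(-4*y^2 - 159*y - 119) - 24*y^2 + 306*y + 78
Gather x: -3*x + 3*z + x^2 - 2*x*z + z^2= x^2 + x*(-2*z - 3) + z^2 + 3*z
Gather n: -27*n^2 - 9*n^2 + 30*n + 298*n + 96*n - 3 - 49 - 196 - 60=-36*n^2 + 424*n - 308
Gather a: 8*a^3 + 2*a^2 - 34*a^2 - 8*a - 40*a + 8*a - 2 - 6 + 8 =8*a^3 - 32*a^2 - 40*a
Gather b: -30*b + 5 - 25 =-30*b - 20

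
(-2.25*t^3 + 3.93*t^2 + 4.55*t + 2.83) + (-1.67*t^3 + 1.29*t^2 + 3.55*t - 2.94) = -3.92*t^3 + 5.22*t^2 + 8.1*t - 0.11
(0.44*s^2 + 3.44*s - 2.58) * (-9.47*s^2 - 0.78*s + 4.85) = -4.1668*s^4 - 32.92*s^3 + 23.8834*s^2 + 18.6964*s - 12.513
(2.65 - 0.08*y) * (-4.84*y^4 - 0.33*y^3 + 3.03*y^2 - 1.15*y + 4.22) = 0.3872*y^5 - 12.7996*y^4 - 1.1169*y^3 + 8.1215*y^2 - 3.3851*y + 11.183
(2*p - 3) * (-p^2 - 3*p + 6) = -2*p^3 - 3*p^2 + 21*p - 18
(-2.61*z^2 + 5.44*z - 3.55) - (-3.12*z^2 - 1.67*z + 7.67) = 0.51*z^2 + 7.11*z - 11.22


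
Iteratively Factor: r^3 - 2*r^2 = (r - 2)*(r^2) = r*(r - 2)*(r)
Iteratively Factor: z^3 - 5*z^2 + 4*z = (z - 1)*(z^2 - 4*z) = z*(z - 1)*(z - 4)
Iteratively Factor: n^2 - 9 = (n + 3)*(n - 3)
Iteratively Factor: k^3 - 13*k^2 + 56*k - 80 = (k - 4)*(k^2 - 9*k + 20) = (k - 5)*(k - 4)*(k - 4)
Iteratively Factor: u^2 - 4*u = (u)*(u - 4)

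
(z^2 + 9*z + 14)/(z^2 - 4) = (z + 7)/(z - 2)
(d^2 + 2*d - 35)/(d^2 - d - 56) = (d - 5)/(d - 8)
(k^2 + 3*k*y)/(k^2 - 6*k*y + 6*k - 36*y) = k*(k + 3*y)/(k^2 - 6*k*y + 6*k - 36*y)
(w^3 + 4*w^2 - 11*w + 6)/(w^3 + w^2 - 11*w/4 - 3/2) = 4*(w^3 + 4*w^2 - 11*w + 6)/(4*w^3 + 4*w^2 - 11*w - 6)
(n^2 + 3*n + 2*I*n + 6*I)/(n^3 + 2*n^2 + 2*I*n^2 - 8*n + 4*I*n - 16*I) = (n + 3)/(n^2 + 2*n - 8)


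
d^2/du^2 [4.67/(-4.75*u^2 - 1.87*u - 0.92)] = (210.73375*u^2 + 82.96255*u - 4.67*(9.5*u + 1.87)*(19.0*u + 3.74) + 40.8158)/(4.75*u^2 + 1.87*u + 0.92)^3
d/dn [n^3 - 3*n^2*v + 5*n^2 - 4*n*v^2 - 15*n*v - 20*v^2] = 3*n^2 - 6*n*v + 10*n - 4*v^2 - 15*v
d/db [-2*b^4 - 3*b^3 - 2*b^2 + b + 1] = -8*b^3 - 9*b^2 - 4*b + 1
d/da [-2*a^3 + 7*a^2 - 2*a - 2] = -6*a^2 + 14*a - 2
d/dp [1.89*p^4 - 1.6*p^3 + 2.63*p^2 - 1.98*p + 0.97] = 7.56*p^3 - 4.8*p^2 + 5.26*p - 1.98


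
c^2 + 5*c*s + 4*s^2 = (c + s)*(c + 4*s)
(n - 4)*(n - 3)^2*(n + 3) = n^4 - 7*n^3 + 3*n^2 + 63*n - 108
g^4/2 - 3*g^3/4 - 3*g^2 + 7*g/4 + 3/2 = (g/2 + 1)*(g - 3)*(g - 1)*(g + 1/2)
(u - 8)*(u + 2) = u^2 - 6*u - 16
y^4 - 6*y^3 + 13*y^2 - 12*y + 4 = (y - 2)^2*(y - 1)^2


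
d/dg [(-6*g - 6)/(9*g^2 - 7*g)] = 6*(9*g^2 + 18*g - 7)/(g^2*(81*g^2 - 126*g + 49))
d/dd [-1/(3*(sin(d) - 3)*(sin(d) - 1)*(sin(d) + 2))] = (3*sin(d)^2 - 4*sin(d) - 5)*cos(d)/(3*(sin(d) - 3)^2*(sin(d) - 1)^2*(sin(d) + 2)^2)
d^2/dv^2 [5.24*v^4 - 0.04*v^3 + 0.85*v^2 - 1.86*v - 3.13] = 62.88*v^2 - 0.24*v + 1.7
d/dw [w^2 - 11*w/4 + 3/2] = 2*w - 11/4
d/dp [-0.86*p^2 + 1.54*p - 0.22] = 1.54 - 1.72*p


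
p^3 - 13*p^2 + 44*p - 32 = (p - 8)*(p - 4)*(p - 1)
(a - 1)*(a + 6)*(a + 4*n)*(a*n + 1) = a^4*n + 4*a^3*n^2 + 5*a^3*n + a^3 + 20*a^2*n^2 - 2*a^2*n + 5*a^2 - 24*a*n^2 + 20*a*n - 6*a - 24*n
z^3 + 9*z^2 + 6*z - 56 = (z - 2)*(z + 4)*(z + 7)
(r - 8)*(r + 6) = r^2 - 2*r - 48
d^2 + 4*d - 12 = (d - 2)*(d + 6)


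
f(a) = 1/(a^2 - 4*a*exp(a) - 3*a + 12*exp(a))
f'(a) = (4*a*exp(a) - 2*a - 8*exp(a) + 3)/(a^2 - 4*a*exp(a) - 3*a + 12*exp(a))^2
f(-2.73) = 0.06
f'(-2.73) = 0.02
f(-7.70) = 0.01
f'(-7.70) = 0.00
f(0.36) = 0.07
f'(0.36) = -0.04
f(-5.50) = 0.02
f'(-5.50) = 0.01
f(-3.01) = 0.05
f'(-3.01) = 0.02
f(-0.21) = 0.09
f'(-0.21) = -0.03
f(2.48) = 0.04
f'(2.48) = 0.04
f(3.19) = -0.06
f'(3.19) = 0.35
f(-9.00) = 0.01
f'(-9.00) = 0.00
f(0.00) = 0.08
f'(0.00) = -0.03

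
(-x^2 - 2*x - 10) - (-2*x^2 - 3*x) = x^2 + x - 10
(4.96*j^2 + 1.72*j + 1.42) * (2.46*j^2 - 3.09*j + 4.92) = 12.2016*j^4 - 11.0952*j^3 + 22.5816*j^2 + 4.0746*j + 6.9864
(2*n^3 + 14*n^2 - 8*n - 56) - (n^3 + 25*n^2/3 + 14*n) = n^3 + 17*n^2/3 - 22*n - 56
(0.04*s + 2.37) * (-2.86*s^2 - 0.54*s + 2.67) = -0.1144*s^3 - 6.7998*s^2 - 1.173*s + 6.3279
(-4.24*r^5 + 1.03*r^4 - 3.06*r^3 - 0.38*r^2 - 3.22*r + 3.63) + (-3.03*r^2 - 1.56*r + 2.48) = -4.24*r^5 + 1.03*r^4 - 3.06*r^3 - 3.41*r^2 - 4.78*r + 6.11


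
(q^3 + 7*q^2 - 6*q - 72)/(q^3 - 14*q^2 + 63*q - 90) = (q^2 + 10*q + 24)/(q^2 - 11*q + 30)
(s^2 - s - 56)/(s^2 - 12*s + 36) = (s^2 - s - 56)/(s^2 - 12*s + 36)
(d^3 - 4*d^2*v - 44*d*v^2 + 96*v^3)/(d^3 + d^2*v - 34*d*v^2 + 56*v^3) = (-d^2 + 2*d*v + 48*v^2)/(-d^2 - 3*d*v + 28*v^2)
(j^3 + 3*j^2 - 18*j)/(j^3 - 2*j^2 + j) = (j^2 + 3*j - 18)/(j^2 - 2*j + 1)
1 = 1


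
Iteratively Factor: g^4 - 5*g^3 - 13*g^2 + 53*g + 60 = (g + 1)*(g^3 - 6*g^2 - 7*g + 60) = (g - 4)*(g + 1)*(g^2 - 2*g - 15) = (g - 5)*(g - 4)*(g + 1)*(g + 3)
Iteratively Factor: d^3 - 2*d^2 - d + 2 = (d + 1)*(d^2 - 3*d + 2) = (d - 2)*(d + 1)*(d - 1)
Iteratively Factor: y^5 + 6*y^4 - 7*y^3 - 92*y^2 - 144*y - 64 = (y - 4)*(y^4 + 10*y^3 + 33*y^2 + 40*y + 16) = (y - 4)*(y + 4)*(y^3 + 6*y^2 + 9*y + 4) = (y - 4)*(y + 1)*(y + 4)*(y^2 + 5*y + 4) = (y - 4)*(y + 1)*(y + 4)^2*(y + 1)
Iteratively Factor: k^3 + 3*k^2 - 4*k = (k)*(k^2 + 3*k - 4) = k*(k - 1)*(k + 4)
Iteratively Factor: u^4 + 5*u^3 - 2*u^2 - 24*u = (u)*(u^3 + 5*u^2 - 2*u - 24) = u*(u + 4)*(u^2 + u - 6) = u*(u - 2)*(u + 4)*(u + 3)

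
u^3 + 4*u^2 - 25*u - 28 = (u - 4)*(u + 1)*(u + 7)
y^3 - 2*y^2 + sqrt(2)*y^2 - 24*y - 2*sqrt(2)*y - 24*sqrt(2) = (y - 6)*(y + 4)*(y + sqrt(2))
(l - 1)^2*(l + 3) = l^3 + l^2 - 5*l + 3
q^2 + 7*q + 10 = (q + 2)*(q + 5)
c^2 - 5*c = c*(c - 5)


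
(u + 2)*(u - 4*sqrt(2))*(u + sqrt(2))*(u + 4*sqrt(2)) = u^4 + sqrt(2)*u^3 + 2*u^3 - 32*u^2 + 2*sqrt(2)*u^2 - 64*u - 32*sqrt(2)*u - 64*sqrt(2)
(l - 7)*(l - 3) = l^2 - 10*l + 21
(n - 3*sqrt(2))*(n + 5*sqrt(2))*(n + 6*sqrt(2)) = n^3 + 8*sqrt(2)*n^2 - 6*n - 180*sqrt(2)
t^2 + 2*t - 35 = (t - 5)*(t + 7)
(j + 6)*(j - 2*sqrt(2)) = j^2 - 2*sqrt(2)*j + 6*j - 12*sqrt(2)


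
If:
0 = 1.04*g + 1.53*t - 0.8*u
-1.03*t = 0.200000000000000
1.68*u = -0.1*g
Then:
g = 0.27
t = -0.19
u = -0.02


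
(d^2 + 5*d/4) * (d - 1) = d^3 + d^2/4 - 5*d/4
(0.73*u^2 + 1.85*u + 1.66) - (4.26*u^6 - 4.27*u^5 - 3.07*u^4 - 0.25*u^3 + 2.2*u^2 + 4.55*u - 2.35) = -4.26*u^6 + 4.27*u^5 + 3.07*u^4 + 0.25*u^3 - 1.47*u^2 - 2.7*u + 4.01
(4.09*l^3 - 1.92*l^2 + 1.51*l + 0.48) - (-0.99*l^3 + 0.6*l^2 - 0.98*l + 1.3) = 5.08*l^3 - 2.52*l^2 + 2.49*l - 0.82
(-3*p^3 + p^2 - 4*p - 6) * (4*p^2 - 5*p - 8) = -12*p^5 + 19*p^4 + 3*p^3 - 12*p^2 + 62*p + 48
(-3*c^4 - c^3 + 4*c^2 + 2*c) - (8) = -3*c^4 - c^3 + 4*c^2 + 2*c - 8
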